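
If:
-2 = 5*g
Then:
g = -2/5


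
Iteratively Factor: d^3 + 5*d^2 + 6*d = (d)*(d^2 + 5*d + 6) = d*(d + 2)*(d + 3)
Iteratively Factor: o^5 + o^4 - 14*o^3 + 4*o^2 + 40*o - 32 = (o - 2)*(o^4 + 3*o^3 - 8*o^2 - 12*o + 16) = (o - 2)*(o + 4)*(o^3 - o^2 - 4*o + 4) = (o - 2)*(o + 2)*(o + 4)*(o^2 - 3*o + 2) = (o - 2)^2*(o + 2)*(o + 4)*(o - 1)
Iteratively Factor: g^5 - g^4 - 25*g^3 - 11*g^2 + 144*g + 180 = (g + 2)*(g^4 - 3*g^3 - 19*g^2 + 27*g + 90) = (g - 3)*(g + 2)*(g^3 - 19*g - 30) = (g - 3)*(g + 2)^2*(g^2 - 2*g - 15) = (g - 3)*(g + 2)^2*(g + 3)*(g - 5)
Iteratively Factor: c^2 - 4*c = (c)*(c - 4)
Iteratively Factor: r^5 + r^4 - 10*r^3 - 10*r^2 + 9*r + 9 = (r - 3)*(r^4 + 4*r^3 + 2*r^2 - 4*r - 3) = (r - 3)*(r + 3)*(r^3 + r^2 - r - 1) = (r - 3)*(r + 1)*(r + 3)*(r^2 - 1) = (r - 3)*(r - 1)*(r + 1)*(r + 3)*(r + 1)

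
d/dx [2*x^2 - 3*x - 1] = 4*x - 3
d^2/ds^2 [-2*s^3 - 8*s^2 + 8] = -12*s - 16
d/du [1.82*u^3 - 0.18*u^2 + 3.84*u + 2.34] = 5.46*u^2 - 0.36*u + 3.84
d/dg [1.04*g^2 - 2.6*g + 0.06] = 2.08*g - 2.6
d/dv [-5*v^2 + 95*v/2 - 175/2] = 95/2 - 10*v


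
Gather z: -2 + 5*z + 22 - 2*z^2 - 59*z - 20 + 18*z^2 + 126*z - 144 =16*z^2 + 72*z - 144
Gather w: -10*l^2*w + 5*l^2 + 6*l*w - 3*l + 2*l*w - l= 5*l^2 - 4*l + w*(-10*l^2 + 8*l)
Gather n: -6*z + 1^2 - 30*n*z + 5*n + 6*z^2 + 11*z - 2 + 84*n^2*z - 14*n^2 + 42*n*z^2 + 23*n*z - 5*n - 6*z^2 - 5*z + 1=n^2*(84*z - 14) + n*(42*z^2 - 7*z)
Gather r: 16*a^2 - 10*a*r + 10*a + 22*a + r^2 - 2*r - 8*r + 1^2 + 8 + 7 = 16*a^2 + 32*a + r^2 + r*(-10*a - 10) + 16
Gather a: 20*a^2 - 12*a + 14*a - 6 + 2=20*a^2 + 2*a - 4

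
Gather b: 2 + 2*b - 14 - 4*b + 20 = 8 - 2*b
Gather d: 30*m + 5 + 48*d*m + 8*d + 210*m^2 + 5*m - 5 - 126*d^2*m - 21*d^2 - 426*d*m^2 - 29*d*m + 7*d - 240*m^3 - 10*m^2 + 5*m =d^2*(-126*m - 21) + d*(-426*m^2 + 19*m + 15) - 240*m^3 + 200*m^2 + 40*m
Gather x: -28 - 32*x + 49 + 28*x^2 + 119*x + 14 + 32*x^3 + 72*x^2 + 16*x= 32*x^3 + 100*x^2 + 103*x + 35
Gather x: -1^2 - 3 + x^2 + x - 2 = x^2 + x - 6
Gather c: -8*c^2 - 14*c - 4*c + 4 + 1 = -8*c^2 - 18*c + 5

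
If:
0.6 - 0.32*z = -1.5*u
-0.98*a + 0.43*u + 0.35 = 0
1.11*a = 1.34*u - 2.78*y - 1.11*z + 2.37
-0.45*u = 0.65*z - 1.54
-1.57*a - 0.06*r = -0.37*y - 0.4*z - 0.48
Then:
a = 0.40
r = 11.85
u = 0.09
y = -0.18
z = 2.31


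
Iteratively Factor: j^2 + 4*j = (j + 4)*(j)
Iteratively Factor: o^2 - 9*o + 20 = (o - 5)*(o - 4)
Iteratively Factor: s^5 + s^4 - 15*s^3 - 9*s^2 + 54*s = (s - 3)*(s^4 + 4*s^3 - 3*s^2 - 18*s) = (s - 3)*(s + 3)*(s^3 + s^2 - 6*s) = s*(s - 3)*(s + 3)*(s^2 + s - 6) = s*(s - 3)*(s - 2)*(s + 3)*(s + 3)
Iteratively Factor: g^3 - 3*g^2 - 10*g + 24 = (g - 4)*(g^2 + g - 6) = (g - 4)*(g - 2)*(g + 3)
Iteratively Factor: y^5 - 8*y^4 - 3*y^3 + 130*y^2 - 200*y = (y - 5)*(y^4 - 3*y^3 - 18*y^2 + 40*y) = (y - 5)^2*(y^3 + 2*y^2 - 8*y) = y*(y - 5)^2*(y^2 + 2*y - 8) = y*(y - 5)^2*(y + 4)*(y - 2)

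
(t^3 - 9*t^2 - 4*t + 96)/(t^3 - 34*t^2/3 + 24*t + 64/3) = 3*(t + 3)/(3*t + 2)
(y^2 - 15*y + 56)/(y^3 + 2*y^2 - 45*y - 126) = (y - 8)/(y^2 + 9*y + 18)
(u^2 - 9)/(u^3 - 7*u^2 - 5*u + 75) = (u - 3)/(u^2 - 10*u + 25)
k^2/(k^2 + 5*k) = k/(k + 5)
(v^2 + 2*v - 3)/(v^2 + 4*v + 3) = (v - 1)/(v + 1)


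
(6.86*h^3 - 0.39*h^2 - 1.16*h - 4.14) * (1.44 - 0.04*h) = -0.2744*h^4 + 9.894*h^3 - 0.5152*h^2 - 1.5048*h - 5.9616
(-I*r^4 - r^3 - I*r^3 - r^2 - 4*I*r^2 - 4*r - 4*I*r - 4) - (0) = -I*r^4 - r^3 - I*r^3 - r^2 - 4*I*r^2 - 4*r - 4*I*r - 4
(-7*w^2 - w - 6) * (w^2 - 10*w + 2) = -7*w^4 + 69*w^3 - 10*w^2 + 58*w - 12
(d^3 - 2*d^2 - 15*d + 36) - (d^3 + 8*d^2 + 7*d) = -10*d^2 - 22*d + 36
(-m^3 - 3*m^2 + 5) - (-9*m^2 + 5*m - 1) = -m^3 + 6*m^2 - 5*m + 6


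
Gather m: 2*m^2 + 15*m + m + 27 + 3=2*m^2 + 16*m + 30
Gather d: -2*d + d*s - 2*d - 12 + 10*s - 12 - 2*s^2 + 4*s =d*(s - 4) - 2*s^2 + 14*s - 24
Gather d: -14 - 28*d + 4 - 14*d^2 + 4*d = -14*d^2 - 24*d - 10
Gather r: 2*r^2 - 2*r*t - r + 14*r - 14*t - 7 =2*r^2 + r*(13 - 2*t) - 14*t - 7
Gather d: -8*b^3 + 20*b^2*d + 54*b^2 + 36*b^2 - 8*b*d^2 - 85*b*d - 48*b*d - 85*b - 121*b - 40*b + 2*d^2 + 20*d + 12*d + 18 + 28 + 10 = -8*b^3 + 90*b^2 - 246*b + d^2*(2 - 8*b) + d*(20*b^2 - 133*b + 32) + 56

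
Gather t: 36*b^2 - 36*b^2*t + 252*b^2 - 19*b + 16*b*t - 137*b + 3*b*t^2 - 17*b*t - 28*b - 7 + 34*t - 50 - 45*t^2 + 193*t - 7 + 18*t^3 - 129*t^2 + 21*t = 288*b^2 - 184*b + 18*t^3 + t^2*(3*b - 174) + t*(-36*b^2 - b + 248) - 64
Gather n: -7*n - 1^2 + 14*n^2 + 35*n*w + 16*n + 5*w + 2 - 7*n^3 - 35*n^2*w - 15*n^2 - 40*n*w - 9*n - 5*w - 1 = -7*n^3 + n^2*(-35*w - 1) - 5*n*w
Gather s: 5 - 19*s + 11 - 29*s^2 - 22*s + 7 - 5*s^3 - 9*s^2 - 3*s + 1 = -5*s^3 - 38*s^2 - 44*s + 24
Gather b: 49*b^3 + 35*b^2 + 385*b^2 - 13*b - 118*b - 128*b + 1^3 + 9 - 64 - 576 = 49*b^3 + 420*b^2 - 259*b - 630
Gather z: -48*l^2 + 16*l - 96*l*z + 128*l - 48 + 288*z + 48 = -48*l^2 + 144*l + z*(288 - 96*l)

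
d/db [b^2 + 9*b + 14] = 2*b + 9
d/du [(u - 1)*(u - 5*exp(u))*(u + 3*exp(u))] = -2*u^2*exp(u) + 3*u^2 - 30*u*exp(2*u) - 2*u*exp(u) - 2*u + 15*exp(2*u) + 2*exp(u)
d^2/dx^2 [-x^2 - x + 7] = -2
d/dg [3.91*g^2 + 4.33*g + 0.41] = 7.82*g + 4.33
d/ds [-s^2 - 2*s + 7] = -2*s - 2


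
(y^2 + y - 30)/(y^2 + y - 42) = (y^2 + y - 30)/(y^2 + y - 42)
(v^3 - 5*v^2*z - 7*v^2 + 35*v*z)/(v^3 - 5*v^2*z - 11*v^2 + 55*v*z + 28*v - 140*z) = v/(v - 4)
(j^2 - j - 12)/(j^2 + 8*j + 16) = (j^2 - j - 12)/(j^2 + 8*j + 16)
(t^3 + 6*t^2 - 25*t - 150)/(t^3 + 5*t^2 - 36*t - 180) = (t - 5)/(t - 6)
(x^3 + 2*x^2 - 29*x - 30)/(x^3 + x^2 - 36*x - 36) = (x - 5)/(x - 6)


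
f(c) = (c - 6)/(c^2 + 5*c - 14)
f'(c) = (-2*c - 5)*(c - 6)/(c^2 + 5*c - 14)^2 + 1/(c^2 + 5*c - 14) = (c^2 + 5*c - (c - 6)*(2*c + 5) - 14)/(c^2 + 5*c - 14)^2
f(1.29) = 0.80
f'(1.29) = 0.86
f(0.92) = 0.59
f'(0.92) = 0.36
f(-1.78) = 0.39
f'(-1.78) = -0.02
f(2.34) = -1.15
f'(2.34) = 3.83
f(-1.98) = 0.40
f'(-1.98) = -0.03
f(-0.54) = 0.40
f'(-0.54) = 0.03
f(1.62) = 1.34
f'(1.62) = 3.06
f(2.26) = -1.55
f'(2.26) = 6.56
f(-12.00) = -0.26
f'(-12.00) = -0.06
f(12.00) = 0.03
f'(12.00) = 0.00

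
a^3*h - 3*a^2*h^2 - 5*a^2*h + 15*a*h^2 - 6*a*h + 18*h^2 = (a - 6)*(a - 3*h)*(a*h + h)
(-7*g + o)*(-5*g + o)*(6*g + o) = 210*g^3 - 37*g^2*o - 6*g*o^2 + o^3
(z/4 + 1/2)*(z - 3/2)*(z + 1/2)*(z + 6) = z^4/4 + 7*z^3/4 + 13*z^2/16 - 9*z/2 - 9/4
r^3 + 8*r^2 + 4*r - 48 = (r - 2)*(r + 4)*(r + 6)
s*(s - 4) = s^2 - 4*s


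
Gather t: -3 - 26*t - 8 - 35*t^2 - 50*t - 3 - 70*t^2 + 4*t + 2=-105*t^2 - 72*t - 12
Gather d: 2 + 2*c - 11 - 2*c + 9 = 0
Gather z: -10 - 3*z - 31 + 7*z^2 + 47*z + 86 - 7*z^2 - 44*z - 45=0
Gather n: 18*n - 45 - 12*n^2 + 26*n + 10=-12*n^2 + 44*n - 35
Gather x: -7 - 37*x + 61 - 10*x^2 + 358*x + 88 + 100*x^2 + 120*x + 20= 90*x^2 + 441*x + 162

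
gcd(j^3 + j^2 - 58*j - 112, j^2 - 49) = j + 7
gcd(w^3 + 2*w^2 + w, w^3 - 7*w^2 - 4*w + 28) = 1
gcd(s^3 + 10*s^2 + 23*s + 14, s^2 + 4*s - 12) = 1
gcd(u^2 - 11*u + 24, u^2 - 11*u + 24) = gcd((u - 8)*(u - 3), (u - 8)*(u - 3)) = u^2 - 11*u + 24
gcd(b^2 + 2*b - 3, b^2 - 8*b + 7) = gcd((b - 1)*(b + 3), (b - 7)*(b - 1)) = b - 1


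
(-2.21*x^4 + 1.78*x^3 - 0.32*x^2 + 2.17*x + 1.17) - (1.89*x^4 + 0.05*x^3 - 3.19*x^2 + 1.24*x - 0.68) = -4.1*x^4 + 1.73*x^3 + 2.87*x^2 + 0.93*x + 1.85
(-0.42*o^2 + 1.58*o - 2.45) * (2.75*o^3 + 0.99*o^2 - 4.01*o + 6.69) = -1.155*o^5 + 3.9292*o^4 - 3.4891*o^3 - 11.5711*o^2 + 20.3947*o - 16.3905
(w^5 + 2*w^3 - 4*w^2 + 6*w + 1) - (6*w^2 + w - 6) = w^5 + 2*w^3 - 10*w^2 + 5*w + 7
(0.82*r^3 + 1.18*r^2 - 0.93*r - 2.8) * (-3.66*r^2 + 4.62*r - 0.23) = -3.0012*r^5 - 0.5304*r^4 + 8.6668*r^3 + 5.68*r^2 - 12.7221*r + 0.644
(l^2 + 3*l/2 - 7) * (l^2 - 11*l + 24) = l^4 - 19*l^3/2 + l^2/2 + 113*l - 168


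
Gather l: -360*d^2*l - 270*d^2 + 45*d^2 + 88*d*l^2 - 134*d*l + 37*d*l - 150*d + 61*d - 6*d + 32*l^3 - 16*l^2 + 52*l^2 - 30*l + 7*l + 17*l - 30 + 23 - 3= -225*d^2 - 95*d + 32*l^3 + l^2*(88*d + 36) + l*(-360*d^2 - 97*d - 6) - 10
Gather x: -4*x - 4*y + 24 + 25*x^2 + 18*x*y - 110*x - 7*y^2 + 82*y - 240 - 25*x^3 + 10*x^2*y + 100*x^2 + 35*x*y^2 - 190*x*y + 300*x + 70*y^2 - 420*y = -25*x^3 + x^2*(10*y + 125) + x*(35*y^2 - 172*y + 186) + 63*y^2 - 342*y - 216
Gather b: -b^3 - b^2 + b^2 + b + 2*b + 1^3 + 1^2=-b^3 + 3*b + 2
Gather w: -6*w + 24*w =18*w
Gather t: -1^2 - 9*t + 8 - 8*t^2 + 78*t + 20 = -8*t^2 + 69*t + 27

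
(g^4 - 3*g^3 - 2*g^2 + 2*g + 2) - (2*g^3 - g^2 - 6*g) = g^4 - 5*g^3 - g^2 + 8*g + 2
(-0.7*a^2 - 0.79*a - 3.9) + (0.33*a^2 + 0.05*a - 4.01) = -0.37*a^2 - 0.74*a - 7.91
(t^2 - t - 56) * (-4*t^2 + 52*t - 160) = -4*t^4 + 56*t^3 + 12*t^2 - 2752*t + 8960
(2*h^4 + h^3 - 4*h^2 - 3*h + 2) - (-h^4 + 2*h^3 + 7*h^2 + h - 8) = 3*h^4 - h^3 - 11*h^2 - 4*h + 10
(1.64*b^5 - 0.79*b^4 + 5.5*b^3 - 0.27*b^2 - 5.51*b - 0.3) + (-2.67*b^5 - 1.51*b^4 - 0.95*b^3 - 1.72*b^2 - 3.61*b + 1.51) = -1.03*b^5 - 2.3*b^4 + 4.55*b^3 - 1.99*b^2 - 9.12*b + 1.21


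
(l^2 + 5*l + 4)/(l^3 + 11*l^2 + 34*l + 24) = 1/(l + 6)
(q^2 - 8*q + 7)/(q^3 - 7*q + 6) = (q - 7)/(q^2 + q - 6)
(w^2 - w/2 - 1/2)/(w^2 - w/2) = (2*w^2 - w - 1)/(w*(2*w - 1))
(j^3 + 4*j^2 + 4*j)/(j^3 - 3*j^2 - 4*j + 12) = j*(j + 2)/(j^2 - 5*j + 6)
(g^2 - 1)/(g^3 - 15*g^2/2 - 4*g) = 2*(1 - g^2)/(g*(-2*g^2 + 15*g + 8))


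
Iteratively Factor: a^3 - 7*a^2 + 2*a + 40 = (a - 5)*(a^2 - 2*a - 8) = (a - 5)*(a + 2)*(a - 4)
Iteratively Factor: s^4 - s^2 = (s + 1)*(s^3 - s^2) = s*(s + 1)*(s^2 - s) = s*(s - 1)*(s + 1)*(s)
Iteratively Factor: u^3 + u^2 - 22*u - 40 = (u - 5)*(u^2 + 6*u + 8) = (u - 5)*(u + 2)*(u + 4)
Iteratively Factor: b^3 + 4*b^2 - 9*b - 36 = (b - 3)*(b^2 + 7*b + 12) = (b - 3)*(b + 4)*(b + 3)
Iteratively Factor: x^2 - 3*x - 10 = (x - 5)*(x + 2)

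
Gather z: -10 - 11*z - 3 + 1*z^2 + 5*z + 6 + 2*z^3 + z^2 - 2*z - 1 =2*z^3 + 2*z^2 - 8*z - 8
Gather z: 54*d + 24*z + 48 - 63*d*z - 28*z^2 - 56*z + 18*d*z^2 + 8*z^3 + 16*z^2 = 54*d + 8*z^3 + z^2*(18*d - 12) + z*(-63*d - 32) + 48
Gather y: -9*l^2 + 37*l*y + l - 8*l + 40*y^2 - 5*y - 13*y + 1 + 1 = -9*l^2 - 7*l + 40*y^2 + y*(37*l - 18) + 2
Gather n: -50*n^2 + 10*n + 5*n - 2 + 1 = -50*n^2 + 15*n - 1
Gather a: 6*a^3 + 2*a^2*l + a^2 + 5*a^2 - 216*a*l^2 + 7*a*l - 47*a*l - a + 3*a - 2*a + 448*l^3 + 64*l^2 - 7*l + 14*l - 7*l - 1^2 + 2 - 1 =6*a^3 + a^2*(2*l + 6) + a*(-216*l^2 - 40*l) + 448*l^3 + 64*l^2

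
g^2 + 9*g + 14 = (g + 2)*(g + 7)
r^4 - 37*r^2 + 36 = (r - 6)*(r - 1)*(r + 1)*(r + 6)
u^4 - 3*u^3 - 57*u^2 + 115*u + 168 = (u - 8)*(u - 3)*(u + 1)*(u + 7)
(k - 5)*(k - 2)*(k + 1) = k^3 - 6*k^2 + 3*k + 10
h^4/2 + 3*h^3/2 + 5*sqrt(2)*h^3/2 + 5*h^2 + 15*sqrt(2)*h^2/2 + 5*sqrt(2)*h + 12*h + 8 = (h/2 + 1/2)*(h + 2)*(h + sqrt(2))*(h + 4*sqrt(2))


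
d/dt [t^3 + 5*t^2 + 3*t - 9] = 3*t^2 + 10*t + 3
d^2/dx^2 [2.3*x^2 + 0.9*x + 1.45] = 4.60000000000000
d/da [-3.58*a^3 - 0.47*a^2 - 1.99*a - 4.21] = -10.74*a^2 - 0.94*a - 1.99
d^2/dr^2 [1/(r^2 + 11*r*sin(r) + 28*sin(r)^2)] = ((r^2 + 11*r*sin(r) + 28*sin(r)^2)*(11*r*sin(r) + 112*sin(r)^2 - 22*cos(r) - 58) + 2*(11*r*cos(r) + 2*r + 11*sin(r) + 28*sin(2*r))^2)/((r + 4*sin(r))^3*(r + 7*sin(r))^3)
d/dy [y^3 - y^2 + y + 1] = 3*y^2 - 2*y + 1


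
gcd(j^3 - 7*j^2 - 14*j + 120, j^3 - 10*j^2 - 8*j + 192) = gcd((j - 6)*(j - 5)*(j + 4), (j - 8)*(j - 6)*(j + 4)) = j^2 - 2*j - 24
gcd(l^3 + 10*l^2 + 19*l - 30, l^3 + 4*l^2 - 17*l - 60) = l + 5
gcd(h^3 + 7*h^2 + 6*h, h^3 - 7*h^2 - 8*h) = h^2 + h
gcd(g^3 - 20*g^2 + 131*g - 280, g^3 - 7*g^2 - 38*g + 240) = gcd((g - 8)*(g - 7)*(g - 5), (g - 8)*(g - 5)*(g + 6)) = g^2 - 13*g + 40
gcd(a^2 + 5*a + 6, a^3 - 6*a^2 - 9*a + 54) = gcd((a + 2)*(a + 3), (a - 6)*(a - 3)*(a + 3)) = a + 3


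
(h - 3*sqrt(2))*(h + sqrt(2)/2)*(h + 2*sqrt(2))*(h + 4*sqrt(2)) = h^4 + 7*sqrt(2)*h^3/2 - 17*h^2 - 58*sqrt(2)*h - 48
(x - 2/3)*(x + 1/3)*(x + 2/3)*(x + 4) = x^4 + 13*x^3/3 + 8*x^2/9 - 52*x/27 - 16/27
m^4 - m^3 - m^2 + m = m*(m - 1)^2*(m + 1)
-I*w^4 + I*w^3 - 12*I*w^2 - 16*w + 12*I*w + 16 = (w - 2*I)^2*(w + 4*I)*(-I*w + I)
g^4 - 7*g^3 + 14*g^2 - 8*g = g*(g - 4)*(g - 2)*(g - 1)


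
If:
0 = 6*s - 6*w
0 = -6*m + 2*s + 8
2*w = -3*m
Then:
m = 8/9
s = -4/3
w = -4/3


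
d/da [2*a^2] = 4*a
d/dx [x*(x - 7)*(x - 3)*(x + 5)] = 4*x^3 - 15*x^2 - 58*x + 105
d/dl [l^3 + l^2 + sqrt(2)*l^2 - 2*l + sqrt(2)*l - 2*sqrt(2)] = 3*l^2 + 2*l + 2*sqrt(2)*l - 2 + sqrt(2)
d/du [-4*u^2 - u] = -8*u - 1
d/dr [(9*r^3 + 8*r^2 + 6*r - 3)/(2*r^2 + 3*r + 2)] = (18*r^4 + 54*r^3 + 66*r^2 + 44*r + 21)/(4*r^4 + 12*r^3 + 17*r^2 + 12*r + 4)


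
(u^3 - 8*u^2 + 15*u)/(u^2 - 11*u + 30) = u*(u - 3)/(u - 6)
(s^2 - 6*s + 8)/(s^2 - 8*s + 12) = (s - 4)/(s - 6)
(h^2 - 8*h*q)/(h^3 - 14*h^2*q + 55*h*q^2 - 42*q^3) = h*(h - 8*q)/(h^3 - 14*h^2*q + 55*h*q^2 - 42*q^3)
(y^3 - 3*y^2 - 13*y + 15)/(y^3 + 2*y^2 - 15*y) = (y^3 - 3*y^2 - 13*y + 15)/(y*(y^2 + 2*y - 15))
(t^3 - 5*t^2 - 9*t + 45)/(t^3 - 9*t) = (t - 5)/t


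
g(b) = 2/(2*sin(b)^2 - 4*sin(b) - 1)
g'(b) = 2*(-4*sin(b)*cos(b) + 4*cos(b))/(2*sin(b)^2 - 4*sin(b) - 1)^2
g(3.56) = 2.09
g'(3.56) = -11.26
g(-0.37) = 2.82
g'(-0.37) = 20.26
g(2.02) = -0.67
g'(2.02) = -0.04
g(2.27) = -0.69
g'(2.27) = -0.14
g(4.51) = 0.41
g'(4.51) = -0.14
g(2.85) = -1.01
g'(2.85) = -1.39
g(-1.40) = 0.41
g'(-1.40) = 0.11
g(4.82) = 0.40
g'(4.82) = 0.07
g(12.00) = 1.16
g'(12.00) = 3.50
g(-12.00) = -0.78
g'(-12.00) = 0.47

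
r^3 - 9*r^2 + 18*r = r*(r - 6)*(r - 3)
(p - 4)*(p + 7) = p^2 + 3*p - 28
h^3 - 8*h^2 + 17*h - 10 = (h - 5)*(h - 2)*(h - 1)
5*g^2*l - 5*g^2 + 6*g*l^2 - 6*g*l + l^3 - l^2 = (g + l)*(5*g + l)*(l - 1)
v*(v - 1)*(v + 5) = v^3 + 4*v^2 - 5*v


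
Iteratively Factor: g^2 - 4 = (g + 2)*(g - 2)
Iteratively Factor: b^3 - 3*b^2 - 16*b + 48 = (b - 4)*(b^2 + b - 12) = (b - 4)*(b - 3)*(b + 4)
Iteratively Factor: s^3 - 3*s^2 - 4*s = (s)*(s^2 - 3*s - 4) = s*(s + 1)*(s - 4)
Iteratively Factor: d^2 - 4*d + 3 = (d - 1)*(d - 3)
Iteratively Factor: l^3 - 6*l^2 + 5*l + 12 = (l - 4)*(l^2 - 2*l - 3) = (l - 4)*(l - 3)*(l + 1)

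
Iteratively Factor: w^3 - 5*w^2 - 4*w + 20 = (w - 2)*(w^2 - 3*w - 10) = (w - 2)*(w + 2)*(w - 5)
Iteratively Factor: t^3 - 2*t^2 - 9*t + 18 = (t - 3)*(t^2 + t - 6) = (t - 3)*(t - 2)*(t + 3)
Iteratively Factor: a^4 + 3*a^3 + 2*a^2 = (a + 2)*(a^3 + a^2) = (a + 1)*(a + 2)*(a^2) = a*(a + 1)*(a + 2)*(a)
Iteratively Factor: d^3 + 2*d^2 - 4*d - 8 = (d - 2)*(d^2 + 4*d + 4) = (d - 2)*(d + 2)*(d + 2)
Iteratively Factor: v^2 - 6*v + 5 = (v - 5)*(v - 1)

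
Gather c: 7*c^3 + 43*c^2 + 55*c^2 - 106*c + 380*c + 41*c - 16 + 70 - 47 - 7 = 7*c^3 + 98*c^2 + 315*c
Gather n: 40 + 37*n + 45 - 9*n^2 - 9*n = -9*n^2 + 28*n + 85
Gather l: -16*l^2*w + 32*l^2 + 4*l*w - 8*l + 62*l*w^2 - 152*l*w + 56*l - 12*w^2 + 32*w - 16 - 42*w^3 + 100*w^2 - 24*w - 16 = l^2*(32 - 16*w) + l*(62*w^2 - 148*w + 48) - 42*w^3 + 88*w^2 + 8*w - 32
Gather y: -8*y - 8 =-8*y - 8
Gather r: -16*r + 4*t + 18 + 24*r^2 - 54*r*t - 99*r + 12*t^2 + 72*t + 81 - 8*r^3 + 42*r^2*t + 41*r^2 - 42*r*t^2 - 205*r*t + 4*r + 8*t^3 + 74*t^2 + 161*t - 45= -8*r^3 + r^2*(42*t + 65) + r*(-42*t^2 - 259*t - 111) + 8*t^3 + 86*t^2 + 237*t + 54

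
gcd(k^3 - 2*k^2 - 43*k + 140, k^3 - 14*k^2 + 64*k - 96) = k - 4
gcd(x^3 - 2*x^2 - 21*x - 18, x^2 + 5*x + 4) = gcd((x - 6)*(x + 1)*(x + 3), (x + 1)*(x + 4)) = x + 1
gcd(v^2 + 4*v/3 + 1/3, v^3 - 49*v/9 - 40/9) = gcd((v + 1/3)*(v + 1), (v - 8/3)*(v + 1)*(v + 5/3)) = v + 1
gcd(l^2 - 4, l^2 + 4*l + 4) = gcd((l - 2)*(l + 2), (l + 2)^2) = l + 2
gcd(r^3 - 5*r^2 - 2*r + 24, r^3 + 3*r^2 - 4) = r + 2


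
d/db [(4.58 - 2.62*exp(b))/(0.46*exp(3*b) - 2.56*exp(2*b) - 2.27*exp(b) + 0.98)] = (2.4104*exp(3*b) - 13.0276*exp(2*b) + 23.4496*exp(b) + 7.829)*exp(b)/(0.2116*exp(6*b) - 2.3552*exp(5*b) + 4.4652*exp(4*b) + 12.524*exp(3*b) + 0.1353*exp(2*b) - 4.4492*exp(b) + 0.9604)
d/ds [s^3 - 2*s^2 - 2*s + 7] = 3*s^2 - 4*s - 2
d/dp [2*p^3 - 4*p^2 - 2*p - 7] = 6*p^2 - 8*p - 2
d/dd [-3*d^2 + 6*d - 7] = 6 - 6*d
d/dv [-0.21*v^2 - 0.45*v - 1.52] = -0.42*v - 0.45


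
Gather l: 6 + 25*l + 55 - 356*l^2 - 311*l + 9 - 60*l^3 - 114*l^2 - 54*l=-60*l^3 - 470*l^2 - 340*l + 70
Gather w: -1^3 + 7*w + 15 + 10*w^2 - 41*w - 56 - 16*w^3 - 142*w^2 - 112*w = -16*w^3 - 132*w^2 - 146*w - 42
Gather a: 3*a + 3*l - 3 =3*a + 3*l - 3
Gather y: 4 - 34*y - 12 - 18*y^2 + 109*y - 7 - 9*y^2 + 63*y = -27*y^2 + 138*y - 15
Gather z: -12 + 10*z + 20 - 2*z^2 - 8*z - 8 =-2*z^2 + 2*z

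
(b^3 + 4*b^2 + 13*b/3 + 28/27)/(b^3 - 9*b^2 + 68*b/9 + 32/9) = (9*b^2 + 33*b + 28)/(3*(3*b^2 - 28*b + 32))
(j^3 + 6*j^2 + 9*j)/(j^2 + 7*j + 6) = j*(j^2 + 6*j + 9)/(j^2 + 7*j + 6)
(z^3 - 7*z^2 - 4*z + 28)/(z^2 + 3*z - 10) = (z^2 - 5*z - 14)/(z + 5)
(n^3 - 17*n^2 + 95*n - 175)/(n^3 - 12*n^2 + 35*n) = (n - 5)/n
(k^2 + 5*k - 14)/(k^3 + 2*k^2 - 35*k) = (k - 2)/(k*(k - 5))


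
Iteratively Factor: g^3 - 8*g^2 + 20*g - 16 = (g - 2)*(g^2 - 6*g + 8) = (g - 2)^2*(g - 4)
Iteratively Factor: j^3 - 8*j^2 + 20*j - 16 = (j - 2)*(j^2 - 6*j + 8) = (j - 4)*(j - 2)*(j - 2)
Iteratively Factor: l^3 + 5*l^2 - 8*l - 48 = (l - 3)*(l^2 + 8*l + 16) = (l - 3)*(l + 4)*(l + 4)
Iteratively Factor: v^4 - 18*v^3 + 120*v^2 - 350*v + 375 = (v - 5)*(v^3 - 13*v^2 + 55*v - 75) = (v - 5)^2*(v^2 - 8*v + 15) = (v - 5)^2*(v - 3)*(v - 5)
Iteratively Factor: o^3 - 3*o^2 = (o)*(o^2 - 3*o) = o*(o - 3)*(o)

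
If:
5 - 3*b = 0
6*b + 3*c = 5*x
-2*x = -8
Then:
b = 5/3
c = 10/3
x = 4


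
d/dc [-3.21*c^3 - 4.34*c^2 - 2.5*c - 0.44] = -9.63*c^2 - 8.68*c - 2.5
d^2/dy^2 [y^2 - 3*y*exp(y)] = -3*y*exp(y) - 6*exp(y) + 2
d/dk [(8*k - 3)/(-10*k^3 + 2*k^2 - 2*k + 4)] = (-40*k^3 + 8*k^2 - 8*k + (8*k - 3)*(15*k^2 - 2*k + 1) + 16)/(2*(5*k^3 - k^2 + k - 2)^2)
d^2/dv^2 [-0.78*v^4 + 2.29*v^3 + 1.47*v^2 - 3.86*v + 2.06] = -9.36*v^2 + 13.74*v + 2.94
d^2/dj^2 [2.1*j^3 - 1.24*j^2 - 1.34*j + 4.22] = 12.6*j - 2.48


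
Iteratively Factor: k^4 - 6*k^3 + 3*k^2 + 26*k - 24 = (k - 4)*(k^3 - 2*k^2 - 5*k + 6) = (k - 4)*(k + 2)*(k^2 - 4*k + 3) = (k - 4)*(k - 3)*(k + 2)*(k - 1)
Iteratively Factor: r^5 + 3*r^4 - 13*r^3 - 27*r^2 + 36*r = (r + 3)*(r^4 - 13*r^2 + 12*r) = (r - 1)*(r + 3)*(r^3 + r^2 - 12*r) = (r - 3)*(r - 1)*(r + 3)*(r^2 + 4*r) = r*(r - 3)*(r - 1)*(r + 3)*(r + 4)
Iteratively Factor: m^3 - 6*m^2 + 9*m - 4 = (m - 1)*(m^2 - 5*m + 4) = (m - 1)^2*(m - 4)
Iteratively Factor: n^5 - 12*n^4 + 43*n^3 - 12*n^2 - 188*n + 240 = (n - 3)*(n^4 - 9*n^3 + 16*n^2 + 36*n - 80) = (n - 5)*(n - 3)*(n^3 - 4*n^2 - 4*n + 16) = (n - 5)*(n - 3)*(n + 2)*(n^2 - 6*n + 8) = (n - 5)*(n - 4)*(n - 3)*(n + 2)*(n - 2)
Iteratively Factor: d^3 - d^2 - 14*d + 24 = (d - 3)*(d^2 + 2*d - 8) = (d - 3)*(d - 2)*(d + 4)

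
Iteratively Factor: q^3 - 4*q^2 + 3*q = (q - 3)*(q^2 - q) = (q - 3)*(q - 1)*(q)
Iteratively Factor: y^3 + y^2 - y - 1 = (y + 1)*(y^2 - 1) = (y - 1)*(y + 1)*(y + 1)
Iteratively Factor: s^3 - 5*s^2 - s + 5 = (s - 1)*(s^2 - 4*s - 5) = (s - 5)*(s - 1)*(s + 1)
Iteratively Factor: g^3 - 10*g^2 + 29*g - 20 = (g - 1)*(g^2 - 9*g + 20) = (g - 5)*(g - 1)*(g - 4)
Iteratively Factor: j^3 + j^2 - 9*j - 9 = (j - 3)*(j^2 + 4*j + 3) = (j - 3)*(j + 3)*(j + 1)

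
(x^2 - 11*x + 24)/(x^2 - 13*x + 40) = (x - 3)/(x - 5)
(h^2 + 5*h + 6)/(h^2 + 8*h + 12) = (h + 3)/(h + 6)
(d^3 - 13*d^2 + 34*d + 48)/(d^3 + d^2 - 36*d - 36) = (d - 8)/(d + 6)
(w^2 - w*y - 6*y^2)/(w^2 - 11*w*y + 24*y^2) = (-w - 2*y)/(-w + 8*y)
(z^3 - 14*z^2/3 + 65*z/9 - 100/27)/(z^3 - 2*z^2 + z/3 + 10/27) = (9*z^2 - 27*z + 20)/(9*z^2 - 3*z - 2)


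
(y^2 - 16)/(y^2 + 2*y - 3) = (y^2 - 16)/(y^2 + 2*y - 3)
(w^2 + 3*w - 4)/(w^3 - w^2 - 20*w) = (w - 1)/(w*(w - 5))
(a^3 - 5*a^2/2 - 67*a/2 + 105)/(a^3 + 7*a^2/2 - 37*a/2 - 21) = (a - 5)/(a + 1)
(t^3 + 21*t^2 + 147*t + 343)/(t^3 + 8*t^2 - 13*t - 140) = (t^2 + 14*t + 49)/(t^2 + t - 20)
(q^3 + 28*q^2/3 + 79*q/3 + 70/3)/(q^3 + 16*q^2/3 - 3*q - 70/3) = (q + 2)/(q - 2)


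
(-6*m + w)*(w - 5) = -6*m*w + 30*m + w^2 - 5*w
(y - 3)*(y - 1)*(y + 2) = y^3 - 2*y^2 - 5*y + 6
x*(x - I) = x^2 - I*x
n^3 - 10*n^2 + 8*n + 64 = (n - 8)*(n - 4)*(n + 2)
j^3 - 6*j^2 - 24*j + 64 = (j - 8)*(j - 2)*(j + 4)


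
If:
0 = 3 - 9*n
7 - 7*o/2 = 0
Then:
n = 1/3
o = 2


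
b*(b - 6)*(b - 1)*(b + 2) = b^4 - 5*b^3 - 8*b^2 + 12*b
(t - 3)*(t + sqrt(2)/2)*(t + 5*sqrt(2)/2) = t^3 - 3*t^2 + 3*sqrt(2)*t^2 - 9*sqrt(2)*t + 5*t/2 - 15/2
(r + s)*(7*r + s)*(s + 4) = 7*r^2*s + 28*r^2 + 8*r*s^2 + 32*r*s + s^3 + 4*s^2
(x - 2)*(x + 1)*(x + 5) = x^3 + 4*x^2 - 7*x - 10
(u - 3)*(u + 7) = u^2 + 4*u - 21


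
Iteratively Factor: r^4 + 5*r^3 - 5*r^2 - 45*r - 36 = (r - 3)*(r^3 + 8*r^2 + 19*r + 12) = (r - 3)*(r + 3)*(r^2 + 5*r + 4) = (r - 3)*(r + 3)*(r + 4)*(r + 1)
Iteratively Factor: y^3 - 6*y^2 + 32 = (y - 4)*(y^2 - 2*y - 8) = (y - 4)^2*(y + 2)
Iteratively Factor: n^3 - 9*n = (n - 3)*(n^2 + 3*n) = n*(n - 3)*(n + 3)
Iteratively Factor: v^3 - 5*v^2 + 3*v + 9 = (v - 3)*(v^2 - 2*v - 3) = (v - 3)^2*(v + 1)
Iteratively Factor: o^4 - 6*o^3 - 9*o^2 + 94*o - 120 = (o - 3)*(o^3 - 3*o^2 - 18*o + 40) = (o - 3)*(o + 4)*(o^2 - 7*o + 10) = (o - 3)*(o - 2)*(o + 4)*(o - 5)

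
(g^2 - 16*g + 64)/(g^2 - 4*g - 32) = (g - 8)/(g + 4)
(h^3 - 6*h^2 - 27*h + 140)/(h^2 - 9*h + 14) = (h^2 + h - 20)/(h - 2)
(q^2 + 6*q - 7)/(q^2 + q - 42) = (q - 1)/(q - 6)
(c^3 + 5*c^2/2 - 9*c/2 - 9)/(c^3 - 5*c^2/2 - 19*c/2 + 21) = (2*c + 3)/(2*c - 7)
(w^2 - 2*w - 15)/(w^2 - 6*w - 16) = (-w^2 + 2*w + 15)/(-w^2 + 6*w + 16)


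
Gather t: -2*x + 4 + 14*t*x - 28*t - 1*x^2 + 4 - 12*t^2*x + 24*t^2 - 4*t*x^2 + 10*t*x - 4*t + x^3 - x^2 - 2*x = t^2*(24 - 12*x) + t*(-4*x^2 + 24*x - 32) + x^3 - 2*x^2 - 4*x + 8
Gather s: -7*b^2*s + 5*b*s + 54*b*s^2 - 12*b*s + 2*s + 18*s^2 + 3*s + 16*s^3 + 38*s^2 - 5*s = 16*s^3 + s^2*(54*b + 56) + s*(-7*b^2 - 7*b)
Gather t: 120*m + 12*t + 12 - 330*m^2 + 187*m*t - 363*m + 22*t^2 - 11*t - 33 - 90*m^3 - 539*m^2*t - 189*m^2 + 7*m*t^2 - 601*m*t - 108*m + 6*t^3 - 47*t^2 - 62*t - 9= -90*m^3 - 519*m^2 - 351*m + 6*t^3 + t^2*(7*m - 25) + t*(-539*m^2 - 414*m - 61) - 30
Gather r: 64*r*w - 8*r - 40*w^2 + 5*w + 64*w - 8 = r*(64*w - 8) - 40*w^2 + 69*w - 8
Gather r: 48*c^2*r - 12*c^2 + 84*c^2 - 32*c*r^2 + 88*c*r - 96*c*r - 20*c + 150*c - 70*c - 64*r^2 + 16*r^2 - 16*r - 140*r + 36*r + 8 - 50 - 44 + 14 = 72*c^2 + 60*c + r^2*(-32*c - 48) + r*(48*c^2 - 8*c - 120) - 72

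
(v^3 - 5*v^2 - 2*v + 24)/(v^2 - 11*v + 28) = (v^2 - v - 6)/(v - 7)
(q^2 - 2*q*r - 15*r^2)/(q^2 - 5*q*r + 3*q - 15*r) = (q + 3*r)/(q + 3)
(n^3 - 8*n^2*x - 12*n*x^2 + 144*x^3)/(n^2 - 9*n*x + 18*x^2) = (-n^2 + 2*n*x + 24*x^2)/(-n + 3*x)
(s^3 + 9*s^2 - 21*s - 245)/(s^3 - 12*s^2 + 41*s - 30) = (s^2 + 14*s + 49)/(s^2 - 7*s + 6)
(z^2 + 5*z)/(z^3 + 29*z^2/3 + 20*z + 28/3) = 3*z*(z + 5)/(3*z^3 + 29*z^2 + 60*z + 28)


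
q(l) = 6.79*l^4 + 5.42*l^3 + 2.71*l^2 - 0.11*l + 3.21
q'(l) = 27.16*l^3 + 16.26*l^2 + 5.42*l - 0.11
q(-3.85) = 1226.31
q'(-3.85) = -1329.89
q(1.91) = 141.02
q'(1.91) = 258.81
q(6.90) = 17302.97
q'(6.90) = 9733.73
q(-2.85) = 348.04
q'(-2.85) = -512.22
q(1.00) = 18.02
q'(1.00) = 48.73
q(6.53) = 13973.11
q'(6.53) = 8291.19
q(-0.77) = 4.81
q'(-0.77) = -7.04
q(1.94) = 148.95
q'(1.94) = 269.91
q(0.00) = 3.21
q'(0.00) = -0.11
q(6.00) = 10070.67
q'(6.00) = 6484.33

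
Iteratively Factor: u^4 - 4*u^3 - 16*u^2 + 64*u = (u)*(u^3 - 4*u^2 - 16*u + 64) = u*(u + 4)*(u^2 - 8*u + 16) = u*(u - 4)*(u + 4)*(u - 4)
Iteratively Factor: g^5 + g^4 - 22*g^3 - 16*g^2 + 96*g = (g + 4)*(g^4 - 3*g^3 - 10*g^2 + 24*g) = (g - 2)*(g + 4)*(g^3 - g^2 - 12*g) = (g - 4)*(g - 2)*(g + 4)*(g^2 + 3*g) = (g - 4)*(g - 2)*(g + 3)*(g + 4)*(g)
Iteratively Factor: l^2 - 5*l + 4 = (l - 1)*(l - 4)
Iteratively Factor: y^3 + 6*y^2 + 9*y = (y)*(y^2 + 6*y + 9) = y*(y + 3)*(y + 3)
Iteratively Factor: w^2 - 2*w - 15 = (w + 3)*(w - 5)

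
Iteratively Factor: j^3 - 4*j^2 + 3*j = (j - 3)*(j^2 - j) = j*(j - 3)*(j - 1)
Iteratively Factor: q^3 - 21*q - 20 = (q - 5)*(q^2 + 5*q + 4) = (q - 5)*(q + 4)*(q + 1)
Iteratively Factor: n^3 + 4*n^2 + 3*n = (n)*(n^2 + 4*n + 3) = n*(n + 1)*(n + 3)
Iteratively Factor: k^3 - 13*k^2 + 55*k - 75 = (k - 3)*(k^2 - 10*k + 25) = (k - 5)*(k - 3)*(k - 5)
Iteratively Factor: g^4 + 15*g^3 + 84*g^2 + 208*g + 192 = (g + 4)*(g^3 + 11*g^2 + 40*g + 48) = (g + 4)^2*(g^2 + 7*g + 12) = (g + 4)^3*(g + 3)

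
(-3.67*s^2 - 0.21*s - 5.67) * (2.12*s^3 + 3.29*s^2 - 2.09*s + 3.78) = -7.7804*s^5 - 12.5195*s^4 - 5.041*s^3 - 32.088*s^2 + 11.0565*s - 21.4326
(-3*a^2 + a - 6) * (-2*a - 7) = 6*a^3 + 19*a^2 + 5*a + 42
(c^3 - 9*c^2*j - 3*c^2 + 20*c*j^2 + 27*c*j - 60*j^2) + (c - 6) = c^3 - 9*c^2*j - 3*c^2 + 20*c*j^2 + 27*c*j + c - 60*j^2 - 6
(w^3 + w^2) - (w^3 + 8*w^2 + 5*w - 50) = -7*w^2 - 5*w + 50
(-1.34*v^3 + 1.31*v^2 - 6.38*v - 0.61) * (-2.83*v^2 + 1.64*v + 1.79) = 3.7922*v^5 - 5.9049*v^4 + 17.8052*v^3 - 6.392*v^2 - 12.4206*v - 1.0919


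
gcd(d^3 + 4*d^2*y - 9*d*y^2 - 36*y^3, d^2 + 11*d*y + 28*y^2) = d + 4*y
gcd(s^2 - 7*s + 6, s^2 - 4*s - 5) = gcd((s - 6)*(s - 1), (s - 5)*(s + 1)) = 1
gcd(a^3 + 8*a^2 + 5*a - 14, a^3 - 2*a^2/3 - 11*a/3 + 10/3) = a^2 + a - 2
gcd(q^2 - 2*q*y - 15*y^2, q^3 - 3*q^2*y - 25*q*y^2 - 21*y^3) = q + 3*y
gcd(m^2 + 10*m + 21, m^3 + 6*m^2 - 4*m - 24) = 1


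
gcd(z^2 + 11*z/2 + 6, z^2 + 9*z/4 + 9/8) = z + 3/2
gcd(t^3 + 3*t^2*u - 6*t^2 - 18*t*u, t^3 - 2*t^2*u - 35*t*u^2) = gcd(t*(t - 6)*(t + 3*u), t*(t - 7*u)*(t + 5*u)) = t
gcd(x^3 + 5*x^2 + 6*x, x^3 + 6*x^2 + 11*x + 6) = x^2 + 5*x + 6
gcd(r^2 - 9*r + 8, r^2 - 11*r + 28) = 1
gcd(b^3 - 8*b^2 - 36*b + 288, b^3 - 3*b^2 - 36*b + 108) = b^2 - 36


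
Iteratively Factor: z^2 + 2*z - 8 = (z - 2)*(z + 4)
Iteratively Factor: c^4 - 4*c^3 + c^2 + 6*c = (c)*(c^3 - 4*c^2 + c + 6) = c*(c - 3)*(c^2 - c - 2) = c*(c - 3)*(c + 1)*(c - 2)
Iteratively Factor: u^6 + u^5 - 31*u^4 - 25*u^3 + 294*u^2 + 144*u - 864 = (u - 4)*(u^5 + 5*u^4 - 11*u^3 - 69*u^2 + 18*u + 216) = (u - 4)*(u - 2)*(u^4 + 7*u^3 + 3*u^2 - 63*u - 108) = (u - 4)*(u - 3)*(u - 2)*(u^3 + 10*u^2 + 33*u + 36) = (u - 4)*(u - 3)*(u - 2)*(u + 3)*(u^2 + 7*u + 12) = (u - 4)*(u - 3)*(u - 2)*(u + 3)*(u + 4)*(u + 3)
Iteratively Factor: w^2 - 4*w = (w)*(w - 4)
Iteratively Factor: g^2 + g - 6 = (g + 3)*(g - 2)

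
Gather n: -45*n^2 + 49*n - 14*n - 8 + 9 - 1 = -45*n^2 + 35*n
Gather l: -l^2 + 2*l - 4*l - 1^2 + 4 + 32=-l^2 - 2*l + 35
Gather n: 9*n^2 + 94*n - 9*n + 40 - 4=9*n^2 + 85*n + 36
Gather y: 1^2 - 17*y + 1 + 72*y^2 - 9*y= 72*y^2 - 26*y + 2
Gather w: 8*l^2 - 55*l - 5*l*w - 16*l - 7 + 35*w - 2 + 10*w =8*l^2 - 71*l + w*(45 - 5*l) - 9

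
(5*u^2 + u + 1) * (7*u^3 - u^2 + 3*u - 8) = 35*u^5 + 2*u^4 + 21*u^3 - 38*u^2 - 5*u - 8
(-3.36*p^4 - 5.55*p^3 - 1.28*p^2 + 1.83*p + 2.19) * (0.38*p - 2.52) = -1.2768*p^5 + 6.3582*p^4 + 13.4996*p^3 + 3.921*p^2 - 3.7794*p - 5.5188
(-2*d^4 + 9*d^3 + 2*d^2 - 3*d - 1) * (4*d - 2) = -8*d^5 + 40*d^4 - 10*d^3 - 16*d^2 + 2*d + 2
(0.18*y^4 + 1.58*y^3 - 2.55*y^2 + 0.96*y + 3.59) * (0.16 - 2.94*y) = -0.5292*y^5 - 4.6164*y^4 + 7.7498*y^3 - 3.2304*y^2 - 10.401*y + 0.5744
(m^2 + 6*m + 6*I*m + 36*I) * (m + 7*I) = m^3 + 6*m^2 + 13*I*m^2 - 42*m + 78*I*m - 252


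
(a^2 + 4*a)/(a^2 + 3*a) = (a + 4)/(a + 3)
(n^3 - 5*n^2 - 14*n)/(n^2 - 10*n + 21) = n*(n + 2)/(n - 3)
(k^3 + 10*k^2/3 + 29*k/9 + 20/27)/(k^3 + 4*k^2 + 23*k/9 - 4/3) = (9*k^2 + 18*k + 5)/(3*(3*k^2 + 8*k - 3))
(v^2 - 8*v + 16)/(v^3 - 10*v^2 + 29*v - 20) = (v - 4)/(v^2 - 6*v + 5)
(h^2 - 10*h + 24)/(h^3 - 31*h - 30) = (h - 4)/(h^2 + 6*h + 5)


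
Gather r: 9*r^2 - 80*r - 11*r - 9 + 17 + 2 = 9*r^2 - 91*r + 10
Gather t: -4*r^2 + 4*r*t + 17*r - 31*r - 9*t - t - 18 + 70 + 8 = -4*r^2 - 14*r + t*(4*r - 10) + 60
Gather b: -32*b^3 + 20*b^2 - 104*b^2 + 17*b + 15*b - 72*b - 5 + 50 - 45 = -32*b^3 - 84*b^2 - 40*b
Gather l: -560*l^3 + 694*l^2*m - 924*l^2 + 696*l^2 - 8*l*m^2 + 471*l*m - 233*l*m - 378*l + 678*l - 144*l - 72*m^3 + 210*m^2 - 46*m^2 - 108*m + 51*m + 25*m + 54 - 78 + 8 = -560*l^3 + l^2*(694*m - 228) + l*(-8*m^2 + 238*m + 156) - 72*m^3 + 164*m^2 - 32*m - 16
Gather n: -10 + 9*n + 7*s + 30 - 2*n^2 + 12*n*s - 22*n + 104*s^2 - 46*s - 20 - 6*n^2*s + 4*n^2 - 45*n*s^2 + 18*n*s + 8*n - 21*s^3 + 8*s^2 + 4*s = n^2*(2 - 6*s) + n*(-45*s^2 + 30*s - 5) - 21*s^3 + 112*s^2 - 35*s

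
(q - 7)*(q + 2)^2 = q^3 - 3*q^2 - 24*q - 28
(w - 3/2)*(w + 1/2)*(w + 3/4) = w^3 - w^2/4 - 3*w/2 - 9/16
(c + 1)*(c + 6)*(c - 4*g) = c^3 - 4*c^2*g + 7*c^2 - 28*c*g + 6*c - 24*g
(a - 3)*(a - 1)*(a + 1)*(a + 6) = a^4 + 3*a^3 - 19*a^2 - 3*a + 18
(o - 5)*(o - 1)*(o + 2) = o^3 - 4*o^2 - 7*o + 10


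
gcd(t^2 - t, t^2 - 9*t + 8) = t - 1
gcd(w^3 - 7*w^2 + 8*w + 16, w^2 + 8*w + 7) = w + 1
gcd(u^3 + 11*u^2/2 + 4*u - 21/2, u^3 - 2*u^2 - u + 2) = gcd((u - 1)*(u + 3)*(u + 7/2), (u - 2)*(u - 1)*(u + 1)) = u - 1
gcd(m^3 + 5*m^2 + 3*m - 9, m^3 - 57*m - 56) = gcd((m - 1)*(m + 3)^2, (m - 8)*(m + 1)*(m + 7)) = 1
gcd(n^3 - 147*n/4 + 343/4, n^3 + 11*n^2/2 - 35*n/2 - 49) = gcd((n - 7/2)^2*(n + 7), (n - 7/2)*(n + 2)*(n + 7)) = n^2 + 7*n/2 - 49/2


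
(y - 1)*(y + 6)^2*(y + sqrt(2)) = y^4 + sqrt(2)*y^3 + 11*y^3 + 11*sqrt(2)*y^2 + 24*y^2 - 36*y + 24*sqrt(2)*y - 36*sqrt(2)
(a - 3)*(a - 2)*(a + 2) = a^3 - 3*a^2 - 4*a + 12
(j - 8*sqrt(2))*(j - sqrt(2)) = j^2 - 9*sqrt(2)*j + 16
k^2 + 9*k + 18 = (k + 3)*(k + 6)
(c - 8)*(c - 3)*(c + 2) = c^3 - 9*c^2 + 2*c + 48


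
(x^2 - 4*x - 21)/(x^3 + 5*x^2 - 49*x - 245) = (x + 3)/(x^2 + 12*x + 35)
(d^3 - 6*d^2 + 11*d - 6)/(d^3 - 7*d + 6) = (d - 3)/(d + 3)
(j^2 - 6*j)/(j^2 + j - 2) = j*(j - 6)/(j^2 + j - 2)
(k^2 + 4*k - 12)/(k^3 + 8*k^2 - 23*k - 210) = (k - 2)/(k^2 + 2*k - 35)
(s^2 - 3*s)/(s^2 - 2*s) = (s - 3)/(s - 2)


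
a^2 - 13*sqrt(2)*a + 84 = (a - 7*sqrt(2))*(a - 6*sqrt(2))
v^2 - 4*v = v*(v - 4)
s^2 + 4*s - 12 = (s - 2)*(s + 6)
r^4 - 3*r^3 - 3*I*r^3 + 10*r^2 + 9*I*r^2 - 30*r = r*(r - 3)*(r - 5*I)*(r + 2*I)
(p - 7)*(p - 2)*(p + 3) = p^3 - 6*p^2 - 13*p + 42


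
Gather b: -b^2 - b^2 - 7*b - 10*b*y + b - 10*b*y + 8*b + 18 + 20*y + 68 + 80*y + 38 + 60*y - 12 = -2*b^2 + b*(2 - 20*y) + 160*y + 112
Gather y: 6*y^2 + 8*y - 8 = 6*y^2 + 8*y - 8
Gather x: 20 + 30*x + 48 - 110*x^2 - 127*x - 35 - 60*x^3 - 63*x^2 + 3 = -60*x^3 - 173*x^2 - 97*x + 36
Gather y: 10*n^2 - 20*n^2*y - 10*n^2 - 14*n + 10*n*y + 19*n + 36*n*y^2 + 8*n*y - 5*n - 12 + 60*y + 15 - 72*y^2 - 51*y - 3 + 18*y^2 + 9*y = y^2*(36*n - 54) + y*(-20*n^2 + 18*n + 18)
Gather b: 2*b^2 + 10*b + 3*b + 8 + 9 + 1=2*b^2 + 13*b + 18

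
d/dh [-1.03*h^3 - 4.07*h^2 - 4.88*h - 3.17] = -3.09*h^2 - 8.14*h - 4.88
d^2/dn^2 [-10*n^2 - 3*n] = -20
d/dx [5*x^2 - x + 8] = 10*x - 1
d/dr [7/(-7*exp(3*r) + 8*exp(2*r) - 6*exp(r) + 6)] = (147*exp(2*r) - 112*exp(r) + 42)*exp(r)/(7*exp(3*r) - 8*exp(2*r) + 6*exp(r) - 6)^2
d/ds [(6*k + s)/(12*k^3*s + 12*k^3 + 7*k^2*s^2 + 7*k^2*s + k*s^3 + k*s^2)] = (12*k^2*s + 12*k^2 + 7*k*s^2 + 7*k*s + s^3 + s^2 - (6*k + s)*(12*k^2 + 14*k*s + 7*k + 3*s^2 + 2*s))/(k*(12*k^2*s + 12*k^2 + 7*k*s^2 + 7*k*s + s^3 + s^2)^2)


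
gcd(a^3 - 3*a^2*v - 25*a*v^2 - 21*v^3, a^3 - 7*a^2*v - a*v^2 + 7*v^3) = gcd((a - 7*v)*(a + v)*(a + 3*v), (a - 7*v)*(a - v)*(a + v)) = -a^2 + 6*a*v + 7*v^2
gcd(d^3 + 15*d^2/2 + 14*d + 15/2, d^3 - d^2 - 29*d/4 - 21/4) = d^2 + 5*d/2 + 3/2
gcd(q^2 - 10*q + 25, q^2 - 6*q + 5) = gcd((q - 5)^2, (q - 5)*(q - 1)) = q - 5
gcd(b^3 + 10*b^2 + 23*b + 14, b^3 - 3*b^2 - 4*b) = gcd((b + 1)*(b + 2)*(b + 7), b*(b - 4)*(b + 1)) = b + 1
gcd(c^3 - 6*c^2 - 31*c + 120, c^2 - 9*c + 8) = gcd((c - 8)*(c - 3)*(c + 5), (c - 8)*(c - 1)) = c - 8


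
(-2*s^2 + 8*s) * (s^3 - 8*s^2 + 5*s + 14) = -2*s^5 + 24*s^4 - 74*s^3 + 12*s^2 + 112*s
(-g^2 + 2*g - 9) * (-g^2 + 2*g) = g^4 - 4*g^3 + 13*g^2 - 18*g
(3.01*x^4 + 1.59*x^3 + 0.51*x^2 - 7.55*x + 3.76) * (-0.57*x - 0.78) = -1.7157*x^5 - 3.2541*x^4 - 1.5309*x^3 + 3.9057*x^2 + 3.7458*x - 2.9328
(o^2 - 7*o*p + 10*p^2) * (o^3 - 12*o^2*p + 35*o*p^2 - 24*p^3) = o^5 - 19*o^4*p + 129*o^3*p^2 - 389*o^2*p^3 + 518*o*p^4 - 240*p^5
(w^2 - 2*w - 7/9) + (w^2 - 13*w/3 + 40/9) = 2*w^2 - 19*w/3 + 11/3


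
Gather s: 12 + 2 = 14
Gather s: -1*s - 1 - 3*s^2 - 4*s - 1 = -3*s^2 - 5*s - 2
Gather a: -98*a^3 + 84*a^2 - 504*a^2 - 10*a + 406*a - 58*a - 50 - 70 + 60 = -98*a^3 - 420*a^2 + 338*a - 60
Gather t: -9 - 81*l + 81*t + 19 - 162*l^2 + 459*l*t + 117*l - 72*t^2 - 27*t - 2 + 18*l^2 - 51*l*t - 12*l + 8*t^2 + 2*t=-144*l^2 + 24*l - 64*t^2 + t*(408*l + 56) + 8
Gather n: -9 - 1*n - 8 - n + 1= -2*n - 16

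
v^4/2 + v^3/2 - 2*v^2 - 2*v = v*(v/2 + 1/2)*(v - 2)*(v + 2)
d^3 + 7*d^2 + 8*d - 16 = (d - 1)*(d + 4)^2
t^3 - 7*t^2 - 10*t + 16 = (t - 8)*(t - 1)*(t + 2)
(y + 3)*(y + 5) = y^2 + 8*y + 15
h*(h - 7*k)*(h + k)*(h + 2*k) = h^4 - 4*h^3*k - 19*h^2*k^2 - 14*h*k^3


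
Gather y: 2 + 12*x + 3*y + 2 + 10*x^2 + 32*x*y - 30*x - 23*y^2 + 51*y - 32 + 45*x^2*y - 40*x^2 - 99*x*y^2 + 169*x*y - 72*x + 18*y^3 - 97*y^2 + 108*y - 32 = -30*x^2 - 90*x + 18*y^3 + y^2*(-99*x - 120) + y*(45*x^2 + 201*x + 162) - 60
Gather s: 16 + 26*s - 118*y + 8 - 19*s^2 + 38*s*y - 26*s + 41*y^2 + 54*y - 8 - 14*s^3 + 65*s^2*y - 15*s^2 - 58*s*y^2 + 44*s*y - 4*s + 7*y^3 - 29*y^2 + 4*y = -14*s^3 + s^2*(65*y - 34) + s*(-58*y^2 + 82*y - 4) + 7*y^3 + 12*y^2 - 60*y + 16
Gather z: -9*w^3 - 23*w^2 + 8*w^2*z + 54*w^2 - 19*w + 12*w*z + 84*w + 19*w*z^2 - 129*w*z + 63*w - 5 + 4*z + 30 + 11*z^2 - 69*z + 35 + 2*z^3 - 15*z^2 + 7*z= -9*w^3 + 31*w^2 + 128*w + 2*z^3 + z^2*(19*w - 4) + z*(8*w^2 - 117*w - 58) + 60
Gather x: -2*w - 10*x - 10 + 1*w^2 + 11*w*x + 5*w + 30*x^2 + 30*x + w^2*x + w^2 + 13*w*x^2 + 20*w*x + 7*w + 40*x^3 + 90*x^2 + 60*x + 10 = 2*w^2 + 10*w + 40*x^3 + x^2*(13*w + 120) + x*(w^2 + 31*w + 80)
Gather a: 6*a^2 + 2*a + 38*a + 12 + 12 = 6*a^2 + 40*a + 24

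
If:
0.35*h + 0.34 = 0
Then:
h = -0.97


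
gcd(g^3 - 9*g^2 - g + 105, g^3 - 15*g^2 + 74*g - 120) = g - 5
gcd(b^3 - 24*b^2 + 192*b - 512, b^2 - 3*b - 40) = b - 8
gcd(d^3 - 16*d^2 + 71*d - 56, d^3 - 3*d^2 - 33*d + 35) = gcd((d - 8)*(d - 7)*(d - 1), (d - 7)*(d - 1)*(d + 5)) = d^2 - 8*d + 7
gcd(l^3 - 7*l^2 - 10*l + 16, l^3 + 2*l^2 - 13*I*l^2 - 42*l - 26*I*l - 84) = l + 2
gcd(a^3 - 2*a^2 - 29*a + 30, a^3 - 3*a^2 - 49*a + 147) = 1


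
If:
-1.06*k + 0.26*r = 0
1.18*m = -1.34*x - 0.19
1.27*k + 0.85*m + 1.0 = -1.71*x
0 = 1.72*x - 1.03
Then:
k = -1.03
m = -0.84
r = -4.20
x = 0.60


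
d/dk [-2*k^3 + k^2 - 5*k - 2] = -6*k^2 + 2*k - 5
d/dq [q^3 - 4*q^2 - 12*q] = 3*q^2 - 8*q - 12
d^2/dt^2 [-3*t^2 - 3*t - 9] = -6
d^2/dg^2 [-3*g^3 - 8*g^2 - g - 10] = -18*g - 16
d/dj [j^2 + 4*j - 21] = 2*j + 4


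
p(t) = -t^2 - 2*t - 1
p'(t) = -2*t - 2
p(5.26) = -39.19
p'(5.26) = -12.52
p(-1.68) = -0.46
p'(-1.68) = 1.36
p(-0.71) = -0.08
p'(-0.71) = -0.58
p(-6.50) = -30.25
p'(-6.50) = 11.00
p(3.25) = -18.06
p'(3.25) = -8.50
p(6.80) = -60.84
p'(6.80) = -15.60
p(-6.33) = -28.41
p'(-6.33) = 10.66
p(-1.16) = -0.03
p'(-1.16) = 0.32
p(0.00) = -1.00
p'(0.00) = -2.00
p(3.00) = -16.00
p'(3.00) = -8.00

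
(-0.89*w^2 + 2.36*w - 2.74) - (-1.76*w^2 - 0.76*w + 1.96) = 0.87*w^2 + 3.12*w - 4.7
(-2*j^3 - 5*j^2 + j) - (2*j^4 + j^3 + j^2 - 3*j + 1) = -2*j^4 - 3*j^3 - 6*j^2 + 4*j - 1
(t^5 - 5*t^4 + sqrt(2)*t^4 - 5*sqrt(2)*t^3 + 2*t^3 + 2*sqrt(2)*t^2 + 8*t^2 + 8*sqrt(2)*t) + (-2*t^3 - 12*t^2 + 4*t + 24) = t^5 - 5*t^4 + sqrt(2)*t^4 - 5*sqrt(2)*t^3 - 4*t^2 + 2*sqrt(2)*t^2 + 4*t + 8*sqrt(2)*t + 24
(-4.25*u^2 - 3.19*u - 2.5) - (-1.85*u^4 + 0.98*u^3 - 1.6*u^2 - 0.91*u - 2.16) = 1.85*u^4 - 0.98*u^3 - 2.65*u^2 - 2.28*u - 0.34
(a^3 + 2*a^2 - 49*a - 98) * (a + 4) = a^4 + 6*a^3 - 41*a^2 - 294*a - 392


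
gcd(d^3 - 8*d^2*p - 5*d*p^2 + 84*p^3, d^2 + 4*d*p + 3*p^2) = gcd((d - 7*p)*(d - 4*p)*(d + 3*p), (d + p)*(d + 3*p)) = d + 3*p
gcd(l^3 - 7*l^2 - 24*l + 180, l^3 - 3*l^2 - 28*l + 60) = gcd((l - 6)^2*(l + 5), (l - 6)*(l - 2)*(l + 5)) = l^2 - l - 30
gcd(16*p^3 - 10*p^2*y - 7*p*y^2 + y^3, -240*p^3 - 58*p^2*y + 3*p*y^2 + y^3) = -8*p + y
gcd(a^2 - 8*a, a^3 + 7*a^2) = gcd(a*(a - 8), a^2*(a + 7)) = a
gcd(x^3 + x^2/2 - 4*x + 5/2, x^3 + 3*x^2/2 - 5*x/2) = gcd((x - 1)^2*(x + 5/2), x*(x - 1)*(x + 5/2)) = x^2 + 3*x/2 - 5/2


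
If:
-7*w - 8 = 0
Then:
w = -8/7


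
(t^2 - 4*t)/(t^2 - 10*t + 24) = t/(t - 6)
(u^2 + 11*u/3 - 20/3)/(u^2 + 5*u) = (u - 4/3)/u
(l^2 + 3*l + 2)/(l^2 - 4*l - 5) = (l + 2)/(l - 5)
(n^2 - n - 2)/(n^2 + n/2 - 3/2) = 2*(n^2 - n - 2)/(2*n^2 + n - 3)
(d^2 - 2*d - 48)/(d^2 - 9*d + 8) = (d + 6)/(d - 1)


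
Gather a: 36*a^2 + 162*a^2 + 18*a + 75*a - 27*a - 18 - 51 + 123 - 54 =198*a^2 + 66*a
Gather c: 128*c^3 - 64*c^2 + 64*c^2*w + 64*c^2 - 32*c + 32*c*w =128*c^3 + 64*c^2*w + c*(32*w - 32)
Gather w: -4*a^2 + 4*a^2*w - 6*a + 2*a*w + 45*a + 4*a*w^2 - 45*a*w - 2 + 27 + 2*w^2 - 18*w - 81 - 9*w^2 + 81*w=-4*a^2 + 39*a + w^2*(4*a - 7) + w*(4*a^2 - 43*a + 63) - 56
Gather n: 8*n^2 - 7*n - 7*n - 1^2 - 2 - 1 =8*n^2 - 14*n - 4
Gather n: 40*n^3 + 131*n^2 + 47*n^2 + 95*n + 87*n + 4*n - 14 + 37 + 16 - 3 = 40*n^3 + 178*n^2 + 186*n + 36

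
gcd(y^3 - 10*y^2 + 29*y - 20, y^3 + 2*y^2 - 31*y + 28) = y^2 - 5*y + 4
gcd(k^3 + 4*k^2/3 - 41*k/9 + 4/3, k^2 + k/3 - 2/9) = k - 1/3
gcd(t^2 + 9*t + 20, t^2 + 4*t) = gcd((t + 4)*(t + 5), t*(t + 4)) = t + 4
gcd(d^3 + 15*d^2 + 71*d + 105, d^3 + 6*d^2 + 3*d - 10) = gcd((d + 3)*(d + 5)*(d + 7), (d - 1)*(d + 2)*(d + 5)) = d + 5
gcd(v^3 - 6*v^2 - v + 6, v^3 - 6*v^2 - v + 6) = v^3 - 6*v^2 - v + 6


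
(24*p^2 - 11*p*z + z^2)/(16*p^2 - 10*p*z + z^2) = (-3*p + z)/(-2*p + z)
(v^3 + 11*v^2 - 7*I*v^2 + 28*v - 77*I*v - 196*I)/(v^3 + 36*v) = (v^3 + v^2*(11 - 7*I) + v*(28 - 77*I) - 196*I)/(v^3 + 36*v)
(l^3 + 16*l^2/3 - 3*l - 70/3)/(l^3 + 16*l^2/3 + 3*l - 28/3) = (l^2 + 3*l - 10)/(l^2 + 3*l - 4)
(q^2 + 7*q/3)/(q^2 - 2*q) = (q + 7/3)/(q - 2)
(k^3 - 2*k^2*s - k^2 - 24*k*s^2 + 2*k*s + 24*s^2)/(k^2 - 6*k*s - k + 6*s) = k + 4*s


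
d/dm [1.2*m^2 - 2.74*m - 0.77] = 2.4*m - 2.74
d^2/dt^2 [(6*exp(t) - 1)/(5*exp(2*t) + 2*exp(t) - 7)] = (150*exp(4*t) - 160*exp(3*t) + 1230*exp(2*t) - 60*exp(t) + 280)*exp(t)/(125*exp(6*t) + 150*exp(5*t) - 465*exp(4*t) - 412*exp(3*t) + 651*exp(2*t) + 294*exp(t) - 343)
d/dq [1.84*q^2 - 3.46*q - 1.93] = 3.68*q - 3.46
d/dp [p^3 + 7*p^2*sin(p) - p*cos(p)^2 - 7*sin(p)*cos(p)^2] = 7*p^2*cos(p) + 3*p^2 + 14*p*sin(p) + p*sin(2*p) - 7*cos(p)/4 - cos(2*p)/2 - 21*cos(3*p)/4 - 1/2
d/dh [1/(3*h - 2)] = -3/(3*h - 2)^2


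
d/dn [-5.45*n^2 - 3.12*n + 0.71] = -10.9*n - 3.12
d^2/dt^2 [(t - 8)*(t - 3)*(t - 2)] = 6*t - 26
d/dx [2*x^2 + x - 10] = 4*x + 1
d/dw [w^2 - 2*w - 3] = 2*w - 2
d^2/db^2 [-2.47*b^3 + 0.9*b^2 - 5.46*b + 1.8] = 1.8 - 14.82*b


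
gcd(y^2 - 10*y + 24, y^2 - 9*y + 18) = y - 6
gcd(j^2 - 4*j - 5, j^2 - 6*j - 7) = j + 1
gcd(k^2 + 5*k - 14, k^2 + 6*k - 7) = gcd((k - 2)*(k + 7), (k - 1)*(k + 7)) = k + 7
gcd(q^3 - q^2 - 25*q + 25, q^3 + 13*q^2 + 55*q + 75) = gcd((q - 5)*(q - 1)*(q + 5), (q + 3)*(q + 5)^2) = q + 5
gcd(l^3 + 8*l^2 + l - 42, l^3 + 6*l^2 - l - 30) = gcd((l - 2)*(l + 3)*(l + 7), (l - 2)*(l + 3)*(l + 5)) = l^2 + l - 6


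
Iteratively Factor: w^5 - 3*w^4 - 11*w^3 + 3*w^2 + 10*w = (w + 2)*(w^4 - 5*w^3 - w^2 + 5*w) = (w - 5)*(w + 2)*(w^3 - w) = (w - 5)*(w - 1)*(w + 2)*(w^2 + w) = (w - 5)*(w - 1)*(w + 1)*(w + 2)*(w)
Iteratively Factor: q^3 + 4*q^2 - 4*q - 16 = (q + 4)*(q^2 - 4) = (q - 2)*(q + 4)*(q + 2)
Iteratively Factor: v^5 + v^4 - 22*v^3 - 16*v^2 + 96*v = (v + 4)*(v^4 - 3*v^3 - 10*v^2 + 24*v) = (v - 2)*(v + 4)*(v^3 - v^2 - 12*v) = v*(v - 2)*(v + 4)*(v^2 - v - 12) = v*(v - 4)*(v - 2)*(v + 4)*(v + 3)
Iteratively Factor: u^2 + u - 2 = (u + 2)*(u - 1)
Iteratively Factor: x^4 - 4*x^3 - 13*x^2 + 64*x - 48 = (x - 1)*(x^3 - 3*x^2 - 16*x + 48) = (x - 4)*(x - 1)*(x^2 + x - 12) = (x - 4)*(x - 3)*(x - 1)*(x + 4)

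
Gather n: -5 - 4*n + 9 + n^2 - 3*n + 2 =n^2 - 7*n + 6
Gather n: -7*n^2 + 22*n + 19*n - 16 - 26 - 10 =-7*n^2 + 41*n - 52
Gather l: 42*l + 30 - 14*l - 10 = 28*l + 20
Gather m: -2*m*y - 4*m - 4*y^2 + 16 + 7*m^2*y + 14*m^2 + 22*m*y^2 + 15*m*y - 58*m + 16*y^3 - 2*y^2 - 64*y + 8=m^2*(7*y + 14) + m*(22*y^2 + 13*y - 62) + 16*y^3 - 6*y^2 - 64*y + 24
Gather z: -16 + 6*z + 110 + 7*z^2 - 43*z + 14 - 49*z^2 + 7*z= -42*z^2 - 30*z + 108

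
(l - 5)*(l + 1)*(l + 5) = l^3 + l^2 - 25*l - 25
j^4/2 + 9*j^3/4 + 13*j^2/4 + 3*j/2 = j*(j/2 + 1)*(j + 1)*(j + 3/2)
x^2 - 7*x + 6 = (x - 6)*(x - 1)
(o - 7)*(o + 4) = o^2 - 3*o - 28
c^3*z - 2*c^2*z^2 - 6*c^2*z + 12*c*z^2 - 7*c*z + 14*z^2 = (c - 7)*(c - 2*z)*(c*z + z)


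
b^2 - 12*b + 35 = (b - 7)*(b - 5)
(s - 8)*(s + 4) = s^2 - 4*s - 32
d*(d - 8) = d^2 - 8*d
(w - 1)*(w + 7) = w^2 + 6*w - 7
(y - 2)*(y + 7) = y^2 + 5*y - 14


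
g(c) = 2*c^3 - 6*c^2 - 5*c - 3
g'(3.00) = 13.00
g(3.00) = -18.00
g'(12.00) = 715.00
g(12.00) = 2529.00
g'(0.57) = -9.89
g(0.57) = -7.43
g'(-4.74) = 186.69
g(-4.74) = -327.10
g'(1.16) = -10.85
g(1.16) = -13.75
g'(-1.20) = 18.04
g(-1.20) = -9.10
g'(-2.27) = 53.16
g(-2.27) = -45.96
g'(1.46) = -9.73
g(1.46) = -16.87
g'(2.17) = -2.79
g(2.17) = -21.67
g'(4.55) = 64.62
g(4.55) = 38.43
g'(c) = 6*c^2 - 12*c - 5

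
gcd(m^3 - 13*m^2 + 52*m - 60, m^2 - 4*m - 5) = m - 5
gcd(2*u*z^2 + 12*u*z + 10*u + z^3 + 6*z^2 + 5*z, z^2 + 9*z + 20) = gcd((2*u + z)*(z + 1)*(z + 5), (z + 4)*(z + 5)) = z + 5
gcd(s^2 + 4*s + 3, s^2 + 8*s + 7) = s + 1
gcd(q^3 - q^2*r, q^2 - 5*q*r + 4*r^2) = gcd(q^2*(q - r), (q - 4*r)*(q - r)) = q - r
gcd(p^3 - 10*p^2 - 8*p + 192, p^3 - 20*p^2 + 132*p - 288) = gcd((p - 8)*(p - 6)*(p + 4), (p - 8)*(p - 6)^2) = p^2 - 14*p + 48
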